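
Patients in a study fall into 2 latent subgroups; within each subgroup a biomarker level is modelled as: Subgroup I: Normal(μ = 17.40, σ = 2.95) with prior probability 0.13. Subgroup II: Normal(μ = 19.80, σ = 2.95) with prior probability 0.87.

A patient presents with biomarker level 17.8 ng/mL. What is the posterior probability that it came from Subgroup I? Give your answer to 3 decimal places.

P(component k | x) = π_k·f_k(x) / marginal(x), where marginal(x) = Σ_j π_j·f_j(x).
Normal densities:
  f_I = 0.133997
  f_II = 0.107468
Weight by the priors:
  π_I·f_I = 0.13 × 0.133997 = 0.0174196
  π_II·f_II = 0.87 × 0.107468 = 0.0934971
Normaliser: 0.0174196 + 0.0934971 = 0.110917
P(Subgroup I | data) = 0.0174196 / 0.110917 ≈ 0.157

0.157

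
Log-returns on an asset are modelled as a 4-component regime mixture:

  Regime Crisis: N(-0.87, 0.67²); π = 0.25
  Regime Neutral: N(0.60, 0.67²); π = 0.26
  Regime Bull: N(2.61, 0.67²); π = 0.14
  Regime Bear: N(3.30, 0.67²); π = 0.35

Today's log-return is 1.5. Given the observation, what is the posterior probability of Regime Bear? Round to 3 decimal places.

P(component k | x) = P(Z=k)·f_k(x) / marginal(x), where marginal(x) = Σ_j P(Z=j)·f_j(x).
Component likelihoods at x = 1.5:
  p_Crisis = (1/(0.67·√(2π)))·exp(−(1.5−-0.87)²/(2·0.67²)) = 0.595436·exp(-6.25629) = 0.00114225
  p_Neutral = (1/(0.67·√(2π)))·exp(−(1.5−0.60)²/(2·0.67²)) = 0.595436·exp(-0.90221) = 0.241553
  p_Bull = (1/(0.67·√(2π)))·exp(−(1.5−2.61)²/(2·0.67²)) = 0.595436·exp(-1.37235) = 0.150949
  p_Bear = (1/(0.67·√(2π)))·exp(−(1.5−3.30)²/(2·0.67²)) = 0.595436·exp(-3.60882) = 0.0161266
Unnormalised posteriors:
  P(Z=Crisis)·p_Crisis = 0.25 × 0.00114225 = 0.000285563
  P(Z=Neutral)·p_Neutral = 0.26 × 0.241553 = 0.0628038
  P(Z=Bull)·p_Bull = 0.14 × 0.150949 = 0.0211328
  P(Z=Bear)·p_Bear = 0.35 × 0.0161266 = 0.00564433
Denominator: 0.000285563 + 0.0628038 + 0.0211328 + 0.00564433 = 0.0898665
P(Regime Bear | 1.5) ≈ 0.063

0.063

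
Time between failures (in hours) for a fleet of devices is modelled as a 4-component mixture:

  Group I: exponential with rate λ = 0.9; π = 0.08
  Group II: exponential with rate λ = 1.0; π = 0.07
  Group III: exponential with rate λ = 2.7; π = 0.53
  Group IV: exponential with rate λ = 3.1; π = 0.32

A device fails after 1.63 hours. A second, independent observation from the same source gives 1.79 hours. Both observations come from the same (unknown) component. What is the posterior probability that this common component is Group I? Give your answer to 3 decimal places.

0.521

By Bayes' theorem, P(k | x) = P(Z=k) f_k(x) / Σ_j P(Z=j) f_j(x).
Since both observations come from the same component, the likelihood for component k is f_k(x₁)·f_k(x₂).
  L_I = [0.9·e^(−0.9·1.63) = 0.9·e^(−1.4670) = 0.207555] × [0.179719] = 0.0373015
  L_II = [1.0·e^(−1.0·1.63) = 1.0·e^(−1.6300) = 0.19593] × [0.16696] = 0.0327124
  L_III = [2.7·e^(−2.7·1.63) = 2.7·e^(−4.4010) = 0.0331157] × [0.021499] = 0.000711955
  L_IV = [3.1·e^(−3.1·1.63) = 3.1·e^(−5.0530) = 0.0198094] × [0.0120632] = 0.000238964
Multiply by the mixture weights:
  P(Z=I)·L_I = 0.08 × 0.0373015 = 0.00298412
  P(Z=II)·L_II = 0.07 × 0.0327124 = 0.00228987
  P(Z=III)·L_III = 0.53 × 0.000711955 = 0.000377336
  P(Z=IV)·L_IV = 0.32 × 0.000238964 = 7.64686e-05
Sum: 0.00298412 + 0.00228987 + 0.000377336 + 7.64686e-05 = 0.0057278
P(Group I | x₁,x₂) ≈ 0.521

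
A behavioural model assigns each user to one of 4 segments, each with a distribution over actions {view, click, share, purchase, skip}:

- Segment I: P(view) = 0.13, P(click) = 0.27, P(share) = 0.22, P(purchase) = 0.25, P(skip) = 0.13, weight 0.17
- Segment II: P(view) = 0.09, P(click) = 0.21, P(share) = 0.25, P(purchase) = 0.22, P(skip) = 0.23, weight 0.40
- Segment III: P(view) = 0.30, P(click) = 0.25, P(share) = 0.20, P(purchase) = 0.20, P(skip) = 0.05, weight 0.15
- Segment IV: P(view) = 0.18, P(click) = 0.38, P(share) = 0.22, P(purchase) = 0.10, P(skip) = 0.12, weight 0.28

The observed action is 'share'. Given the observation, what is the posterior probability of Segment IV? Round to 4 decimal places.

Apply Bayes' rule: the posterior for each component is proportional to its prior times its likelihood at x.
Component likelihoods at x = 'share':
  L_I = 0.22
  L_II = 0.25
  L_III = 0.2
  L_IV = 0.22
Unnormalised posteriors:
  P(Z=I)·L_I = 0.17 × 0.22 = 0.0374
  P(Z=II)·L_II = 0.40 × 0.25 = 0.1
  P(Z=III)·L_III = 0.15 × 0.2 = 0.03
  P(Z=IV)·L_IV = 0.28 × 0.22 = 0.0616
Evidence: 0.0374 + 0.1 + 0.03 + 0.0616 = 0.229
So the posterior for Segment IV is 0.0616 / 0.229 ≈ 0.2690.

0.2690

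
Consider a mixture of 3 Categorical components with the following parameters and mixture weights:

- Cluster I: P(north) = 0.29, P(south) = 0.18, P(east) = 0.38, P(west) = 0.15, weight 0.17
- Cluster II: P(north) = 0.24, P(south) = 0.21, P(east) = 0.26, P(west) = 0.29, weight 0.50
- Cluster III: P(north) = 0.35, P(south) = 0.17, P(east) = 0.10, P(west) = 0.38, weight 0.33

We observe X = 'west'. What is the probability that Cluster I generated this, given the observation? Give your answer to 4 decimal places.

0.0862

By Bayes' theorem, P(k | x) = π_k f_k(x) / Σ_j π_j f_j(x).
Component likelihoods at x = 'west':
  p_I = P(west | comp) = 0.15
  p_II = P(west | comp) = 0.29
  p_III = P(west | comp) = 0.38
Weight by the priors:
  π_I·p_I = 0.17 × 0.15 = 0.0255
  π_II·p_II = 0.50 × 0.29 = 0.145
  π_III·p_III = 0.33 × 0.38 = 0.1254
Marginal: 0.0255 + 0.145 + 0.1254 = 0.2959
P(Cluster I | the observation) = 0.0255 / 0.2959 ≈ 0.0862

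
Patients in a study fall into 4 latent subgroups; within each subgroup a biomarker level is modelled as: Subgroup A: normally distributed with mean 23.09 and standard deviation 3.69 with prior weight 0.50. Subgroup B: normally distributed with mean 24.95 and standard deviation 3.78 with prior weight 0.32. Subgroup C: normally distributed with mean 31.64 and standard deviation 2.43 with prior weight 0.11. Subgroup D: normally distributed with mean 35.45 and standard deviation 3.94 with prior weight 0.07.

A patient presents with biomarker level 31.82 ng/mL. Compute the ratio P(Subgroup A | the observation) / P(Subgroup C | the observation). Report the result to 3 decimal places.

0.183

Posterior odds = (π_i f_i(x)) / (π_j f_j(x)); the normalising sum cancels.
Normal densities:
  f_A = (1/(3.69·√(2π)))·exp(−(31.82−23.09)²/(2·3.69²)) = 0.108114·exp(-2.79863) = 0.00658345
  f_B = (1/(3.78·√(2π)))·exp(−(31.82−24.95)²/(2·3.78²)) = 0.105540·exp(-1.65158) = 0.020237
  f_C = (1/(2.43·√(2π)))·exp(−(31.82−31.64)²/(2·2.43²)) = 0.164174·exp(-0.00274) = 0.163724
  f_D = (1/(3.94·√(2π)))·exp(−(31.82−35.45)²/(2·3.94²)) = 0.101254·exp(-0.42442) = 0.0662358
Odds = (0.50/0.11) × (0.00658345/0.163724) = 4.54545 × 0.0402106 ≈ 0.183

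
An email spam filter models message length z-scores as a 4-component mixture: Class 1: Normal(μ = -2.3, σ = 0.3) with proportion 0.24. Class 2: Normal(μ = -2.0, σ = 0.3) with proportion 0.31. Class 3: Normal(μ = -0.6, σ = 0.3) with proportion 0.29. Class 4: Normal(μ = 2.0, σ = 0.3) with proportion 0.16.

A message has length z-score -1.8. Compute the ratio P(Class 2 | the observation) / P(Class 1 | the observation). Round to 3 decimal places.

4.148

Since P(k|x) ∝ π_k f_k(x), the posterior odds are π_i f_i(x) / (π_j f_j(x)).
Evaluate each component's likelihood at the observed value:
  f_1 = 0.33159
  f_2 = 1.06483
  f_3 = 0.000446101
  f_4 = 1.92185e-35
0.330096 / 0.0795817 ≈ 4.148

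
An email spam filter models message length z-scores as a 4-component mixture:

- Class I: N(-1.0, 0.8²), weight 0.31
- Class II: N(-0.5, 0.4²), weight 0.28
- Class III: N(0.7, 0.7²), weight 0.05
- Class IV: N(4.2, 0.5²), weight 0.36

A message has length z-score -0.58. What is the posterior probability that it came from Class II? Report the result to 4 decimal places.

0.6615

Apply Bayes' rule: the posterior for each component is proportional to its prior times its likelihood at x.
Component likelihoods at x = -0.58:
  p_I = (1/(0.8·√(2π)))·exp(−(-0.58−-1.0)²/(2·0.8²)) = 0.498678·exp(-0.13781) = 0.434479
  p_II = (1/(0.4·√(2π)))·exp(−(-0.58−-0.5)²/(2·0.4²)) = 0.997356·exp(-0.02000) = 0.977607
  p_III = (1/(0.7·√(2π)))·exp(−(-0.58−0.7)²/(2·0.7²)) = 0.569918·exp(-1.67184) = 0.107088
  p_IV = (1/(0.5·√(2π)))·exp(−(-0.58−4.2)²/(2·0.5²)) = 0.797885·exp(-45.69680) = 1.13782e-20
Unnormalised posteriors:
  π_I·p_I = 0.31 × 0.434479 = 0.134689
  π_II·p_II = 0.28 × 0.977607 = 0.27373
  π_III·p_III = 0.05 × 0.107088 = 0.00535442
  π_IV·p_IV = 0.36 × 1.13782e-20 = 4.09614e-21
Marginal: 0.134689 + 0.27373 + 0.00535442 + 4.09614e-21 = 0.413773
P(Class II | the observation) ≈ 0.6615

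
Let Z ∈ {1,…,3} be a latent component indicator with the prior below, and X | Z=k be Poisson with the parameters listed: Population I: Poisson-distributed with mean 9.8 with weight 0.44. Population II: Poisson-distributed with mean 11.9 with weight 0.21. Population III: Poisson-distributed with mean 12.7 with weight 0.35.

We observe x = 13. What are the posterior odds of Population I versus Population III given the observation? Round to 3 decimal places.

The posterior odds equal the prior odds times the likelihood ratio: (w_i/w_j)·(f_i(x)/f_j(x)).
Poisson probabilities:
  L_I = 0.0684814
  L_II = 0.104647
  L_III = 0.109554
0.0301318 / 0.0383439 ≈ 0.786

0.786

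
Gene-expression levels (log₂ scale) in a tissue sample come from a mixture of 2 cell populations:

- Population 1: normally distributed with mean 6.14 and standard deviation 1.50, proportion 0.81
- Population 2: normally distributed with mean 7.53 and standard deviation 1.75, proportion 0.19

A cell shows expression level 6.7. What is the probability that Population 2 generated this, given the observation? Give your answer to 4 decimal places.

The responsibility of component k is π_k f_k(x) divided by Σ_j π_j f_j(x).
Normal densities:
  p_1 = 0.248058
  p_2 = 0.203716
Multiply by the mixture weights:
  π_1·p_1 = 0.81 × 0.248058 = 0.200927
  π_2·p_2 = 0.19 × 0.203716 = 0.0387061
Denominator: 0.200927 + 0.0387061 = 0.239633
So the posterior for Population 2 is 0.0387061 / 0.239633 ≈ 0.1615.

0.1615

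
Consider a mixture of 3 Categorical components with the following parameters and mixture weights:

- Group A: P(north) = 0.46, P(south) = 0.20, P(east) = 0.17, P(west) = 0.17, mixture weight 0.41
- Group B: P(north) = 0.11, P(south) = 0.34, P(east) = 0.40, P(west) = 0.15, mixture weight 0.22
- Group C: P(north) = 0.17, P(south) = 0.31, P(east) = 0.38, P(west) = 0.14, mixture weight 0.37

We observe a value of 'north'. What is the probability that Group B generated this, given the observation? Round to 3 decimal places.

By Bayes' theorem, P(k | x) = w_k f_k(x) / Σ_j w_j f_j(x).
Component likelihoods at x = 'north':
  f_A = 0.46
  f_B = 0.11
  f_C = 0.17
Multiply by the mixture weights:
  w_A·f_A = 0.41 × 0.46 = 0.1886
  w_B·f_B = 0.22 × 0.11 = 0.0242
  w_C·f_C = 0.37 × 0.17 = 0.0629
Normaliser: 0.1886 + 0.0242 + 0.0629 = 0.2757
So the posterior for Group B is 0.0242 / 0.2757 ≈ 0.088.

0.088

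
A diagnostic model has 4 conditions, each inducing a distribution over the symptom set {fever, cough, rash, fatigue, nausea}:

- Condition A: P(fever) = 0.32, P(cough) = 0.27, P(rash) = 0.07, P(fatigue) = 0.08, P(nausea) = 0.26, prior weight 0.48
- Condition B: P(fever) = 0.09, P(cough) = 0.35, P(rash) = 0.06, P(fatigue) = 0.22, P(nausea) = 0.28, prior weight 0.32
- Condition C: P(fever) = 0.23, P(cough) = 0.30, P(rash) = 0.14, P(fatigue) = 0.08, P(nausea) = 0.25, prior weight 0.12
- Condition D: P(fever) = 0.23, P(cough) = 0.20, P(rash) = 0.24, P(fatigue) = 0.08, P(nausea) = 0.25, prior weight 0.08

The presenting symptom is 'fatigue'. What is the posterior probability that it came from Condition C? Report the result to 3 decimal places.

0.077

P(component k | x) = P(Z=k)·f_k(x) / marginal(x), where marginal(x) = Σ_j P(Z=j)·f_j(x).
Evaluate each component's likelihood at the observed value:
  L_A = P(fatigue | comp) = 0.08
  L_B = P(fatigue | comp) = 0.22
  L_C = P(fatigue | comp) = 0.08
  L_D = P(fatigue | comp) = 0.08
Prior × likelihood for each component:
  P(Z=A)·L_A = 0.48 × 0.08 = 0.0384
  P(Z=B)·L_B = 0.32 × 0.22 = 0.0704
  P(Z=C)·L_C = 0.12 × 0.08 = 0.0096
  P(Z=D)·L_D = 0.08 × 0.08 = 0.0064
Normaliser: 0.0384 + 0.0704 + 0.0096 + 0.0064 = 0.1248
P(Condition C | 'fatigue') = 0.0096 / 0.1248 ≈ 0.077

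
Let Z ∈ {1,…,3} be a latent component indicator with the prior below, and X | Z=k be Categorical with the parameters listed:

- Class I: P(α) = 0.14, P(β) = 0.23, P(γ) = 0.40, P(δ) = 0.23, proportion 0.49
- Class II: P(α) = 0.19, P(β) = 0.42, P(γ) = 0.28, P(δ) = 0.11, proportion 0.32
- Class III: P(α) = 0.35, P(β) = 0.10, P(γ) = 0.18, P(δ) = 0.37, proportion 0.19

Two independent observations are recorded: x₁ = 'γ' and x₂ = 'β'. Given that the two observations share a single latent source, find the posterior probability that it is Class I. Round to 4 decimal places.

Posterior ∝ prior × likelihood, so P(k | x) ∝ w_k f_k(x); normalise over all components.
Since both observations come from the same component, the likelihood for component k is f_k(x₁)·f_k(x₂).
  L_I = [0.4] × [0.23] = 0.092
  L_II = [0.28] × [0.42] = 0.1176
  L_III = [0.18] × [0.1] = 0.018
Unnormalised posteriors:
  w_I·L_I = 0.49 × 0.092 = 0.04508
  w_II·L_II = 0.32 × 0.1176 = 0.037632
  w_III·L_III = 0.19 × 0.018 = 0.00342
Denominator: 0.04508 + 0.037632 + 0.00342 = 0.086132
P(Class I | x₁,x₂) ≈ 0.5234

0.5234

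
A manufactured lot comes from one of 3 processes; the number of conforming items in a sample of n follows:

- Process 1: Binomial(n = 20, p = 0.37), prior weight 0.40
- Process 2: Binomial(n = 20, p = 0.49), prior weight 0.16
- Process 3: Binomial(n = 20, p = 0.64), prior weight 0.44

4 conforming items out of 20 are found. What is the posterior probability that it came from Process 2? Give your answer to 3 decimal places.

Posterior ∝ prior × likelihood, so P(k | x) ∝ P(Z=k) f_k(x); normalise over all components.
Evaluate each component's likelihood at the observed value:
  L_1 = C(20,4)·0.37^4·0.63^16 = 4845·0.0187416·0.000615813 = 0.0559177
  L_2 = C(20,4)·0.49^4·0.51^16 = 4845·0.057648·2.0947e-05 = 0.00585061
  L_3 = C(20,4)·0.64^4·0.36^16 = 4845·0.167772·7.95866e-08 = 6.46925e-05
Unnormalised posteriors:
  P(Z=1)·L_1 = 0.40 × 0.0559177 = 0.0223671
  P(Z=2)·L_2 = 0.16 × 0.00585061 = 0.000936097
  P(Z=3)·L_3 = 0.44 × 6.46925e-05 = 2.84647e-05
Sum: 0.0223671 + 0.000936097 + 2.84647e-05 = 0.0233317
So the posterior for Process 2 is 0.000936097 / 0.0233317 ≈ 0.040.

0.040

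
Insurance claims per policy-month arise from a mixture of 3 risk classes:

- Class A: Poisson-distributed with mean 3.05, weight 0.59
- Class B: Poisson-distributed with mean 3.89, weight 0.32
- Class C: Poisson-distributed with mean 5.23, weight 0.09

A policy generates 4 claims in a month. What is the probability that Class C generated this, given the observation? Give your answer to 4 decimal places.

Posterior ∝ prior × likelihood, so P(k | x) ∝ w_k f_k(x); normalise over all components.
Evaluate each component's likelihood at the observed value:
  f_A = e^(−3.05)·3.05^4/4! = 0.170761
  f_B = e^(−3.89)·3.89^4/4! = 0.195066
  f_C = e^(−5.23)·5.23^4/4! = 0.166892
Unnormalised posteriors:
  w_A·f_A = 0.59 × 0.170761 = 0.100749
  w_B·f_B = 0.32 × 0.195066 = 0.0624211
  w_C·f_C = 0.09 × 0.166892 = 0.0150203
Evidence: 0.100749 + 0.0624211 + 0.0150203 = 0.178191
So the posterior for Class C is 0.0150203 / 0.178191 ≈ 0.0843.

0.0843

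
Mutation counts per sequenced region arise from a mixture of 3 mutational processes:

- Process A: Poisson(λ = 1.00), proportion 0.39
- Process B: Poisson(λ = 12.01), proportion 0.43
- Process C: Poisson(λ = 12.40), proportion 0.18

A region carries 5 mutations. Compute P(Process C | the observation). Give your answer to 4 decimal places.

0.2142

The responsibility of component k is π_k f_k(x) divided by Σ_j π_j f_j(x).
Component likelihoods at x = 5 mutations:
  p_A = 0.00306566
  p_B = 0.0126665
  p_C = 0.0100618
Prior × likelihood for each component:
  π_A·p_A = 0.39 × 0.00306566 = 0.00119561
  π_B·p_B = 0.43 × 0.0126665 = 0.0054466
  π_C·p_C = 0.18 × 0.0100618 = 0.00181112
Sum: 0.00119561 + 0.0054466 + 0.00181112 = 0.00845333
P(Process C | data) = 0.00181112 / 0.00845333 ≈ 0.2142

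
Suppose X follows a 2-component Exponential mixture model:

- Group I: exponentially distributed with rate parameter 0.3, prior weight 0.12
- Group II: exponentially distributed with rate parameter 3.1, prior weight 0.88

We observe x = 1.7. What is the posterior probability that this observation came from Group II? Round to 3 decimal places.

P(component k | x) = w_k·f_k(x) / marginal(x), where marginal(x) = Σ_j w_j·f_j(x).
Component likelihoods at x = 1.7:
  p_I = 0.180149
  p_II = 0.0159452
Unnormalised posteriors:
  w_I·p_I = 0.12 × 0.180149 = 0.0216178
  w_II·p_II = 0.88 × 0.0159452 = 0.0140318
Evidence: 0.0216178 + 0.0140318 = 0.0356496
Responsibility of Group II: 0.0140318 / 0.0356496 ≈ 0.394

0.394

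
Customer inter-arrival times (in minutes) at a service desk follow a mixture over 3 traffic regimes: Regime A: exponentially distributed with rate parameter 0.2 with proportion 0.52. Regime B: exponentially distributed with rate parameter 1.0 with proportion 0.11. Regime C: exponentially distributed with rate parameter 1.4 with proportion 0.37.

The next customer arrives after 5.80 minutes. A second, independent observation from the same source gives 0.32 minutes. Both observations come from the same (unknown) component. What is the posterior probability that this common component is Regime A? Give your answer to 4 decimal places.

Apply Bayes' rule: the posterior for each component is proportional to its prior times its likelihood at x.
Since both observations come from the same component, the likelihood for component k is f_k(x₁)·f_k(x₂).
  f_A = [0.2·e^(−0.2·5.80) = 0.2·e^(−1.1600) = 0.0626972] × [0.187601] = 0.0117621
  f_B = [1.0·e^(−1.0·5.80) = 1.0·e^(−5.8000) = 0.00302755] × [0.726149] = 0.00219846
  f_C = [1.4·e^(−1.4·5.80) = 1.4·e^(−8.1200) = 0.00041654] × [0.894467] = 0.000372581
Unnormalised posteriors:
  P(Z=A)·f_A = 0.52 × 0.0117621 = 0.00611627
  P(Z=B)·f_B = 0.11 × 0.00219846 = 0.00024183
  P(Z=C)·f_C = 0.37 × 0.000372581 = 0.000137855
Marginal: 0.00611627 + 0.00024183 + 0.000137855 = 0.00649596
So the posterior for Regime A is 0.00611627 / 0.00649596 ≈ 0.9416.

0.9416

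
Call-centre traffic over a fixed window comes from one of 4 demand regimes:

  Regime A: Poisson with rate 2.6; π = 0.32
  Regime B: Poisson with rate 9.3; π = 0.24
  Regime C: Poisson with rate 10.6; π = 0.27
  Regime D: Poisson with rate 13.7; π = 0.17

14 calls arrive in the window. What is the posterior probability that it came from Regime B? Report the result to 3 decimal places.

P(component k | x) = P(Z=k)·f_k(x) / marginal(x), where marginal(x) = Σ_j P(Z=j)·f_j(x).
Poisson probabilities:
  L_A = 5.49608e-07
  L_B = 0.0379677
  L_C = 0.0646178
  L_D = 0.105644
Multiply by the mixture weights:
  P(Z=A)·L_A = 0.32 × 5.49608e-07 = 1.75874e-07
  P(Z=B)·L_B = 0.24 × 0.0379677 = 0.00911225
  P(Z=C)·L_C = 0.27 × 0.0646178 = 0.0174468
  P(Z=D)·L_D = 0.17 × 0.105644 = 0.0179595
Evidence: 1.75874e-07 + 0.00911225 + 0.0174468 + 0.0179595 = 0.0445187
P(Regime B | x) ≈ 0.205

0.205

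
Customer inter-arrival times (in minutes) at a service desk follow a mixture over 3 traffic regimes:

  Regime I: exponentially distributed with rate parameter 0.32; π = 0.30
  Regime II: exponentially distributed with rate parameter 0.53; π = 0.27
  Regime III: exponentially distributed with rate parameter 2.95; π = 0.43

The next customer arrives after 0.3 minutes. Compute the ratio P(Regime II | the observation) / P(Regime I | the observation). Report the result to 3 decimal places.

Only the two components matter; the odds are (P(Z=i) f_i(x)) / (P(Z=j) f_j(x)).
Exponential densities:
  L_I = 0.32·e^(−0.32·0.3) = 0.32·e^(−0.0960) = 0.290708
  L_II = 0.53·e^(−0.53·0.3) = 0.53·e^(−0.1590) = 0.452088
  L_III = 2.95·e^(−2.95·0.3) = 2.95·e^(−0.8850) = 1.21751
0.122064 / 0.0872125 ≈ 1.400

1.400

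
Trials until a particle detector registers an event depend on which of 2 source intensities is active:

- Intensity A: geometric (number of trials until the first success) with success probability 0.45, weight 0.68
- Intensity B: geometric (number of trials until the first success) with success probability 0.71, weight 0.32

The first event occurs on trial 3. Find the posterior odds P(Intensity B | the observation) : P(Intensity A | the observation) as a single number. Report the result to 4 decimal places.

0.2064

Posterior odds = (w_i f_i(x)) / (w_j f_j(x)); the normalising sum cancels.
Evaluate each component's likelihood at the observed value:
  L_A = 0.136125
  L_B = 0.059711
Posterior odds = (w_B·L_B) / (w_A·L_A) = (0.32·0.059711) / (0.68·0.136125) = 0.0191075 / 0.092565 ≈ 0.2064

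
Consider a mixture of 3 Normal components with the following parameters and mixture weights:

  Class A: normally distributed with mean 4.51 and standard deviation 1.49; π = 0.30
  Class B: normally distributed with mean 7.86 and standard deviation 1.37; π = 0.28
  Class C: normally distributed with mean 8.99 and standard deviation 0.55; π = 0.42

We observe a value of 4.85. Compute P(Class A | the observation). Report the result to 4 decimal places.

0.9147

P(component k | x) = w_k·f_k(x) / marginal(x), where marginal(x) = Σ_j w_j·f_j(x).
Evaluate each component's likelihood at the observed value:
  p_A = (1/(1.49·√(2π)))·exp(−(4.85−4.51)²/(2·1.49²)) = 0.267746·exp(-0.02603) = 0.260866
  p_B = (1/(1.37·√(2π)))·exp(−(4.85−7.86)²/(2·1.37²)) = 0.291199·exp(-2.41358) = 0.0260606
  p_C = (1/(0.55·√(2π)))·exp(−(4.85−8.99)²/(2·0.55²)) = 0.725350·exp(-28.32992) = 3.60596e-13
Weight by the priors:
  w_A·p_A = 0.30 × 0.260866 = 0.0782597
  w_B·p_B = 0.28 × 0.0260606 = 0.00729697
  w_C·p_C = 0.42 × 3.60596e-13 = 1.5145e-13
Sum: 0.0782597 + 0.00729697 + 1.5145e-13 = 0.0855567
P(Class A | data) = 0.0782597 / 0.0855567 ≈ 0.9147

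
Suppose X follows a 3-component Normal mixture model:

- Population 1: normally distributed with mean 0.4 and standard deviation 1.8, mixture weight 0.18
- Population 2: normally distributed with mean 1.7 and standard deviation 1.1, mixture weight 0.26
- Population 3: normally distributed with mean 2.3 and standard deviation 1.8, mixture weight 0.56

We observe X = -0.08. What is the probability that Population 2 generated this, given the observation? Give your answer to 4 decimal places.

0.2200

By Bayes' theorem, P(k | x) = π_k f_k(x) / Σ_j π_j f_j(x).
Component likelihoods at x = -0.08:
  p_1 = (1/(1.8·√(2π)))·exp(−(-0.08−0.4)²/(2·1.8²)) = 0.221635·exp(-0.03556) = 0.213893
  p_2 = (1/(1.1·√(2π)))·exp(−(-0.08−1.7)²/(2·1.1²)) = 0.362675·exp(-1.30926) = 0.0979297
  p_3 = (1/(1.8·√(2π)))·exp(−(-0.08−2.3)²/(2·1.8²)) = 0.221635·exp(-0.87414) = 0.0924709
Multiply by the mixture weights:
  π_1·p_1 = 0.18 × 0.213893 = 0.0385007
  π_2·p_2 = 0.26 × 0.0979297 = 0.0254617
  π_3·p_3 = 0.56 × 0.0924709 = 0.0517837
Sum: 0.0385007 + 0.0254617 + 0.0517837 = 0.115746
So the posterior for Population 2 is 0.0254617 / 0.115746 ≈ 0.2200.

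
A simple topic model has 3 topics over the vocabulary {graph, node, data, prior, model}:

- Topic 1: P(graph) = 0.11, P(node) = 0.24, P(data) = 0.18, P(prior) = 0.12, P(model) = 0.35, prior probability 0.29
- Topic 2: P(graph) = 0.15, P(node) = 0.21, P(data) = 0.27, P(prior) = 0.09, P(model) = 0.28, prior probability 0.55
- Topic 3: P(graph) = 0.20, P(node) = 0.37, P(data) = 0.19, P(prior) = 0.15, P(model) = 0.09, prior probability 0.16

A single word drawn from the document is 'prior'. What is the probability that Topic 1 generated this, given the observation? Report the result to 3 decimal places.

0.321

The responsibility of component k is π_k f_k(x) divided by Σ_j π_j f_j(x).
Categorical probabilities:
  L_1 = 0.12
  L_2 = 0.09
  L_3 = 0.15
Multiply by the mixture weights:
  π_1·L_1 = 0.29 × 0.12 = 0.0348
  π_2·L_2 = 0.55 × 0.09 = 0.0495
  π_3·L_3 = 0.16 × 0.15 = 0.024
Marginal: 0.0348 + 0.0495 + 0.024 = 0.1083
P(Topic 1 | the observation) ≈ 0.321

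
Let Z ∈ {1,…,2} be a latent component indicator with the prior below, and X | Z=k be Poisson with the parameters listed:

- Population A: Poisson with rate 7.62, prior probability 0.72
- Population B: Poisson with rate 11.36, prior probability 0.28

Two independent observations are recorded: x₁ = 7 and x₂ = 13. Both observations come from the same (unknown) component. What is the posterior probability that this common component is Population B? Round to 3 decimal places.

Posterior ∝ prior × likelihood, so P(k | x) ∝ w_k f_k(x); normalise over all components.
Since both observations come from the same component, the likelihood for component k is f_k(x₁)·f_k(x₂).
  p_A = [e^(−7.62)·7.62^7/7! = 0.145188] × [0.0230044] = 0.00333996
  p_B = [e^(−11.36)·11.36^7/7! = 0.0564459] × [0.0981867] = 0.00554224
Weight by the priors:
  w_A·p_A = 0.72 × 0.00333996 = 0.00240477
  w_B·p_B = 0.28 × 0.00554224 = 0.00155183
Normaliser: 0.00240477 + 0.00155183 = 0.00395659
P(Population B | x) = 0.00155183 / 0.00395659 ≈ 0.392

0.392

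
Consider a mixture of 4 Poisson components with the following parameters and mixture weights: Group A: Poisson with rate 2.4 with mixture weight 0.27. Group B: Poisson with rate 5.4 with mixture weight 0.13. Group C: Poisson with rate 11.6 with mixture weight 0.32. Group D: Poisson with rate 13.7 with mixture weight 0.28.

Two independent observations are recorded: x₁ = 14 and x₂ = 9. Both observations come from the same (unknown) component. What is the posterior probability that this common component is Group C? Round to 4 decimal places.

By Bayes' theorem, P(k | x) = P(Z=k) f_k(x) / Σ_j P(Z=j) f_j(x).
Since both observations come from the same component, the likelihood for component k is f_k(x₁)·f_k(x₂).
  p_A = [e^(−2.4)·2.4^14/14! = 2.18898e-07] × [0.000660437] = 1.44568e-10
  p_B = [e^(−5.4)·5.4^14/14! = 0.000928783] × [0.0485949] = 4.51341e-05
  p_C = [e^(−11.6)·11.6^14/14! = 0.0839823] × [0.0960601] = 0.00806734
  p_D = [e^(−13.7)·13.7^14/14! = 0.105644] × [0.0525881] = 0.00555562
Prior × likelihood for each component:
  P(Z=A)·p_A = 0.27 × 1.44568e-10 = 3.90335e-11
  P(Z=B)·p_B = 0.13 × 4.51341e-05 = 5.86743e-06
  P(Z=C)·p_C = 0.32 × 0.00806734 = 0.00258155
  P(Z=D)·p_D = 0.28 × 0.00555562 = 0.00155557
Marginal: 3.90335e-11 + 5.86743e-06 + 0.00258155 + 0.00155557 = 0.00414299
P(Group C | x₁,x₂) ≈ 0.6231

0.6231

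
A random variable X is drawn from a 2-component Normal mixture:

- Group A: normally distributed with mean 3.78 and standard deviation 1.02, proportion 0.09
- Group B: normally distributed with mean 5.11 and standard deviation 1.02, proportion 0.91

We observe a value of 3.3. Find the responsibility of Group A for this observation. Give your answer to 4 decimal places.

The responsibility of component k is π_k f_k(x) divided by Σ_j π_j f_j(x).
Component likelihoods at x = 3.3:
  p_A = (1/(1.02·√(2π)))·exp(−(3.3−3.78)²/(2·1.02²)) = 0.391120·exp(-0.11073) = 0.350124
  p_B = (1/(1.02·√(2π)))·exp(−(3.3−5.11)²/(2·1.02²)) = 0.391120·exp(-1.57444) = 0.0810099
Multiply by the mixture weights:
  π_A·p_A = 0.09 × 0.350124 = 0.0315112
  π_B·p_B = 0.91 × 0.0810099 = 0.073719
Evidence: 0.0315112 + 0.073719 = 0.10523
P(Group A | 3.3) ≈ 0.2994

0.2994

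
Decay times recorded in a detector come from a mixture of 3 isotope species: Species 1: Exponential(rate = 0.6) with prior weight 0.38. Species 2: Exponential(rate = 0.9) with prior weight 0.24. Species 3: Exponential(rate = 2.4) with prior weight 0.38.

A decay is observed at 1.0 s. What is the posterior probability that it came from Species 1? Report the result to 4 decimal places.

P(component k | x) = π_k·f_k(x) / marginal(x), where marginal(x) = Σ_j π_j·f_j(x).
Component likelihoods at x = 1.0 s:
  p_1 = 0.6·e^(−0.6·1.0) = 0.6·e^(−0.6000) = 0.329287
  p_2 = 0.9·e^(−0.9·1.0) = 0.9·e^(−0.9000) = 0.365913
  p_3 = 2.4·e^(−2.4·1.0) = 2.4·e^(−2.4000) = 0.217723
Prior × likelihood for each component:
  π_1·p_1 = 0.38 × 0.329287 = 0.125129
  π_2·p_2 = 0.24 × 0.365913 = 0.087819
  π_3·p_3 = 0.38 × 0.217723 = 0.0827348
Marginal: 0.125129 + 0.087819 + 0.0827348 = 0.295683
So the posterior for Species 1 is 0.125129 / 0.295683 ≈ 0.4232.

0.4232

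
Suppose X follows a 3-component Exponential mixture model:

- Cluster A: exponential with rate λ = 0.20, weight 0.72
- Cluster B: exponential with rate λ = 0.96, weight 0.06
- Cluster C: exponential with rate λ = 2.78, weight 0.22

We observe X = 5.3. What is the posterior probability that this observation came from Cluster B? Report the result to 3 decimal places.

0.007

P(component k | x) = π_k·f_k(x) / marginal(x), where marginal(x) = Σ_j π_j·f_j(x).
Exponential densities:
  f_A = 0.20·e^(−0.20·5.3) = 0.20·e^(−1.0600) = 0.0692912
  f_B = 0.96·e^(−0.96·5.3) = 0.96·e^(−5.0880) = 0.00592353
  f_C = 2.78·e^(−2.78·5.3) = 2.78·e^(−14.7340) = 1.10956e-06
Multiply by the mixture weights:
  π_A·f_A = 0.72 × 0.0692912 = 0.0498896
  π_B·f_B = 0.06 × 0.00592353 = 0.000355412
  π_C·f_C = 0.22 × 1.10956e-06 = 2.44103e-07
Sum: 0.0498896 + 0.000355412 + 2.44103e-07 = 0.0502453
So the posterior for Cluster B is 0.000355412 / 0.0502453 ≈ 0.007.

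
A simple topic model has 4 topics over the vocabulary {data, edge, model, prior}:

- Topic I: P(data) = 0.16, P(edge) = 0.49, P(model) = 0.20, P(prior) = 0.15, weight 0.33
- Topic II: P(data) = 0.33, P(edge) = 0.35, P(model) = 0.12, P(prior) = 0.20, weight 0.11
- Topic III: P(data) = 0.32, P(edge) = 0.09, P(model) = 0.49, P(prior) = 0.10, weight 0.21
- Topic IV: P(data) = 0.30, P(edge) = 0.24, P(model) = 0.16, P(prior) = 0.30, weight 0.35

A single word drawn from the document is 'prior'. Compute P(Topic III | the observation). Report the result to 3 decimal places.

0.106

Posterior ∝ prior × likelihood, so P(k | x) ∝ π_k f_k(x); normalise over all components.
Categorical probabilities:
  L_I = 0.15
  L_II = 0.2
  L_III = 0.1
  L_IV = 0.3
Multiply by the mixture weights:
  π_I·L_I = 0.33 × 0.15 = 0.0495
  π_II·L_II = 0.11 × 0.2 = 0.022
  π_III·L_III = 0.21 × 0.1 = 0.021
  π_IV·L_IV = 0.35 × 0.3 = 0.105
Normaliser: 0.0495 + 0.022 + 0.021 + 0.105 = 0.1975
So the posterior for Topic III is 0.021 / 0.1975 ≈ 0.106.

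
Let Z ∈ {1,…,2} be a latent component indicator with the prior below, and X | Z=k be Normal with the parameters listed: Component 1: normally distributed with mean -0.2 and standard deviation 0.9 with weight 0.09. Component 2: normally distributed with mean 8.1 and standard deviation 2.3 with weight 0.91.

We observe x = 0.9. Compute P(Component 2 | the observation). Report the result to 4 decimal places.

The responsibility of component k is w_k f_k(x) divided by Σ_j w_j f_j(x).
Evaluate each component's likelihood at the observed value:
  L_1 = 0.210033
  L_2 = 0.00129188
Unnormalised posteriors:
  w_1·L_1 = 0.09 × 0.210033 = 0.018903
  w_2·L_2 = 0.91 × 0.00129188 = 0.00117561
Normaliser: 0.018903 + 0.00117561 = 0.0200786
P(Component 2 | the observation) ≈ 0.0586

0.0586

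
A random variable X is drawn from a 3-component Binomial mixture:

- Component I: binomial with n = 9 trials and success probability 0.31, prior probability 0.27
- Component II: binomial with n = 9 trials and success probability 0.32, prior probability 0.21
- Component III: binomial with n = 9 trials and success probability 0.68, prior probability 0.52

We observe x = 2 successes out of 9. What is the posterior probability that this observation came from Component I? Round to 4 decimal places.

0.5583

By Bayes' theorem, P(k | x) = π_k f_k(x) / Σ_j π_j f_j(x).
Component likelihoods at x = 2 successes out of 9:
  p_I = 0.257614
  p_II = 0.247836
  p_III = 0.00571966
Unnormalised posteriors:
  π_I·p_I = 0.27 × 0.257614 = 0.0695558
  π_II·p_II = 0.21 × 0.247836 = 0.0520456
  π_III·p_III = 0.52 × 0.00571966 = 0.00297422
Denominator: 0.0695558 + 0.0520456 + 0.00297422 = 0.124576
P(Component I | the observation) ≈ 0.5583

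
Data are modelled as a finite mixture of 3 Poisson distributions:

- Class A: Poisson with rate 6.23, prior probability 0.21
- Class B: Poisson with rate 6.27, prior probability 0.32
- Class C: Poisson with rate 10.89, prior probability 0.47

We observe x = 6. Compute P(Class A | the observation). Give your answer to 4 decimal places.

0.3199

Posterior ∝ prior × likelihood, so P(k | x) ∝ P(Z=k) f_k(x); normalise over all components.
Evaluate each component's likelihood at the observed value:
  f_A = e^(−6.23)·6.23^6/6! = 0.159934
  f_B = e^(−6.27)·6.27^6/6! = 0.159678
  f_C = e^(−10.89)·10.89^6/6! = 0.0431885
Weight by the priors:
  P(Z=A)·f_A = 0.21 × 0.159934 = 0.0335862
  P(Z=B)·f_B = 0.32 × 0.159678 = 0.0510971
  P(Z=C)·f_C = 0.47 × 0.0431885 = 0.0202986
Normaliser: 0.0335862 + 0.0510971 + 0.0202986 = 0.104982
P(Class A | data) ≈ 0.3199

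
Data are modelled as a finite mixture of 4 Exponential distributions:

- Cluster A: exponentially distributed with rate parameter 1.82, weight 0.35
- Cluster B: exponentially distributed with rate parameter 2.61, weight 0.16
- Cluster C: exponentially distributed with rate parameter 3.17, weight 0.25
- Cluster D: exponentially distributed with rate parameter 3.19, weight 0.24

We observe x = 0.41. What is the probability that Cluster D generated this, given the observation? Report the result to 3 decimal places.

By Bayes' theorem, P(k | x) = π_k f_k(x) / Σ_j π_j f_j(x).
Component likelihoods at x = 0.41:
  L_A = 1.82·e^(−1.82·0.41) = 1.82·e^(−0.7462) = 0.86298
  L_B = 2.61·e^(−2.61·0.41) = 2.61·e^(−1.0701) = 0.895163
  L_C = 3.17·e^(−3.17·0.41) = 3.17·e^(−1.2997) = 0.864185
  L_D = 3.19·e^(−3.19·0.41) = 3.19·e^(−1.3079) = 0.862535
Unnormalised posteriors:
  π_A·L_A = 0.35 × 0.86298 = 0.302043
  π_B·L_B = 0.16 × 0.895163 = 0.143226
  π_C·L_C = 0.25 × 0.864185 = 0.216046
  π_D·L_D = 0.24 × 0.862535 = 0.207008
Denominator: 0.302043 + 0.143226 + 0.216046 + 0.207008 = 0.868324
Responsibility of Cluster D: 0.207008 / 0.868324 ≈ 0.238

0.238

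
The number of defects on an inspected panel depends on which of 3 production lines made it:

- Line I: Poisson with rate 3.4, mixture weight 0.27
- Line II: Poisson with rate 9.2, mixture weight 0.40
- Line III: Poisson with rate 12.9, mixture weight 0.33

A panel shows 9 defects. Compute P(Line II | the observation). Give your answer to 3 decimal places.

0.687

P(component k | x) = π_k·f_k(x) / marginal(x), where marginal(x) = Σ_j π_j·f_j(x).
Evaluate each component's likelihood at the observed value:
  p_I = 0.00558401
  p_II = 0.131467
  p_III = 0.0680998
Multiply by the mixture weights:
  π_I·p_I = 0.27 × 0.00558401 = 0.00150768
  π_II·p_II = 0.40 × 0.131467 = 0.052587
  π_III·p_III = 0.33 × 0.0680998 = 0.0224729
Marginal: 0.00150768 + 0.052587 + 0.0224729 = 0.0765676
So the posterior for Line II is 0.052587 / 0.0765676 ≈ 0.687.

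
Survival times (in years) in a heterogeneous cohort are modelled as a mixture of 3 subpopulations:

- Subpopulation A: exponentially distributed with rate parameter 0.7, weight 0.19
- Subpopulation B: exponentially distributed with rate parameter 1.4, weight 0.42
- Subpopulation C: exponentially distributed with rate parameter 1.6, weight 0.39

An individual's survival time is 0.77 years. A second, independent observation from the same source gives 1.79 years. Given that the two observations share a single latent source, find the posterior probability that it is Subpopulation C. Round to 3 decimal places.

0.302

The responsibility of component k is P(Z=k) f_k(x) divided by Σ_j P(Z=j) f_j(x).
Since both observations come from the same component, the likelihood for component k is f_k(x₁)·f_k(x₂).
  p_A = [0.408332] × [0.199953] = 0.081647
  p_B = [0.476386] × [0.114232] = 0.0544183
  p_C = [0.466734] × [0.0912642] = 0.0425961
Unnormalised posteriors:
  P(Z=A)·p_A = 0.19 × 0.081647 = 0.0155129
  P(Z=B)·p_B = 0.42 × 0.0544183 = 0.0228557
  P(Z=C)·p_C = 0.39 × 0.0425961 = 0.0166125
Evidence: 0.0155129 + 0.0228557 + 0.0166125 = 0.0549811
So the posterior for Subpopulation C is 0.0166125 / 0.0549811 ≈ 0.302.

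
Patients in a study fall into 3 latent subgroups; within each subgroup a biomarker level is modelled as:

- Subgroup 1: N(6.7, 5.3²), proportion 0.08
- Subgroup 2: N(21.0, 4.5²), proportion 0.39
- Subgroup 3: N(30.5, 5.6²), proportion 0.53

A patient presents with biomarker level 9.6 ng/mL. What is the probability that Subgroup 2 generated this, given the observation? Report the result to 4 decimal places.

0.2111

The responsibility of component k is P(Z=k) f_k(x) divided by Σ_j P(Z=j) f_j(x).
Component likelihoods at x = 9.6 ng/mL:
  L_1 = 0.0648069
  L_2 = 0.00358175
  L_3 = 6.73135e-05
Prior × likelihood for each component:
  P(Z=1)·L_1 = 0.08 × 0.0648069 = 0.00518455
  P(Z=2)·L_2 = 0.39 × 0.00358175 = 0.00139688
  P(Z=3)·L_3 = 0.53 × 6.73135e-05 = 3.56761e-05
Sum: 0.00518455 + 0.00139688 + 3.56761e-05 = 0.00661711
So the posterior for Subgroup 2 is 0.00139688 / 0.00661711 ≈ 0.2111.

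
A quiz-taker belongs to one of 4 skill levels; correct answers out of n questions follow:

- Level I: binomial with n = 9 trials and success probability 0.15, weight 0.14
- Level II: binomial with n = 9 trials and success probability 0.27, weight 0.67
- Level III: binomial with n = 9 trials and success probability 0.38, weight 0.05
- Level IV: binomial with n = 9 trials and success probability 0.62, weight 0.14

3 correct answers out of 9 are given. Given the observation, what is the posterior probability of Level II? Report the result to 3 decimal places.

Posterior ∝ prior × likelihood, so P(k | x) ∝ π_k f_k(x); normalise over all components.
Binomial probabilities:
  p_I = C(9,3)·0.15^3·0.85^6 = 84·0.003375·0.37715 = 0.106922
  p_II = C(9,3)·0.27^3·0.73^6 = 84·0.019683·0.151334 = 0.250212
  p_III = C(9,3)·0.38^3·0.62^6 = 84·0.054872·0.0568002 = 0.261806
  p_IV = C(9,3)·0.62^3·0.38^6 = 84·0.238328·0.00301094 = 0.0602776
Unnormalised posteriors:
  π_I·p_I = 0.14 × 0.106922 = 0.0149691
  π_II·p_II = 0.67 × 0.250212 = 0.167642
  π_III·p_III = 0.05 × 0.261806 = 0.0130903
  π_IV·p_IV = 0.14 × 0.0602776 = 0.00843886
Marginal: 0.0149691 + 0.167642 + 0.0130903 + 0.00843886 = 0.20414
So the posterior for Level II is 0.167642 / 0.20414 ≈ 0.821.

0.821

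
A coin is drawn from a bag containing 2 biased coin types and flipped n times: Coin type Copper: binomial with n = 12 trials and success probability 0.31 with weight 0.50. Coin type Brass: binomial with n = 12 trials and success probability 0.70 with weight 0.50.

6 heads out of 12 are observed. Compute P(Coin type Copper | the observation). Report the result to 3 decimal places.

0.528

Posterior ∝ prior × likelihood, so P(k | x) ∝ π_k f_k(x); normalise over all components.
Component likelihoods at x = 6 heads out of 12:
  p_Copper = C(12,6)·0.31^6·0.69^6 = 924·0.000887504·0.107918 = 0.0884987
  p_Brass = C(12,6)·0.70^6·0.30^6 = 924·0.117649·0.000729 = 0.0792479
Multiply by the mixture weights:
  π_Copper·p_Copper = 0.50 × 0.0884987 = 0.0442493
  π_Brass·p_Brass = 0.50 × 0.0792479 = 0.0396239
Denominator: 0.0442493 + 0.0396239 = 0.0838733
Responsibility of Coin type Copper: 0.0442493 / 0.0838733 ≈ 0.528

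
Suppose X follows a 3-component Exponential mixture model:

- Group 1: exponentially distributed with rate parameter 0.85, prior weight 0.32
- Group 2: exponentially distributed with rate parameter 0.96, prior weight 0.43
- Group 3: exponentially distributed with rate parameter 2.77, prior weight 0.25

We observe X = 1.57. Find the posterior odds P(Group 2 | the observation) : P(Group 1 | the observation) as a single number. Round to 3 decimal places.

Only the two components matter; the odds are (π_i f_i(x)) / (π_j f_j(x)).
Component likelihoods at x = 1.57:
  L_1 = 0.85·e^(−0.85·1.57) = 0.85·e^(−1.3345) = 0.223796
  L_2 = 0.96·e^(−0.96·1.57) = 0.96·e^(−1.5072) = 0.212668
  L_3 = 2.77·e^(−2.77·1.57) = 2.77·e^(−4.3489) = 0.0357912
Posterior odds = (π_2·L_2) / (π_1·L_1) = (0.43·0.212668) / (0.32·0.223796) = 0.0914473 / 0.0716148 ≈ 1.277

1.277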